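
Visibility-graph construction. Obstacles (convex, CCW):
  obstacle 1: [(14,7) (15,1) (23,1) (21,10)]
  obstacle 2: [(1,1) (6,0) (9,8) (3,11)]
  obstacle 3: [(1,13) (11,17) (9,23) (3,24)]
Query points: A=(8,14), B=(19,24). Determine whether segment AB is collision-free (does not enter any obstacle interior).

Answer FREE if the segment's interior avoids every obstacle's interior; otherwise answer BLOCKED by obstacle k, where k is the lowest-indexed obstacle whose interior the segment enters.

Obstacle 1 [(14,7) (15,1) (23,1) (21,10)]:
  edge (14,7)–(15,1): clear
  edge (15,1)–(23,1): clear
  edge (23,1)–(21,10): clear
  edge (21,10)–(14,7): clear
  midpoint (27/2,19) outside
  → clear
Obstacle 2 [(1,1) (6,0) (9,8) (3,11)]:
  edge (1,1)–(6,0): clear
  edge (6,0)–(9,8): clear
  edge (9,8)–(3,11): clear
  edge (3,11)–(1,1): clear
  midpoint (27/2,19) outside
  → clear
Obstacle 3 [(1,13) (11,17) (9,23) (3,24)]:
  edge (1,13)–(11,17): clear
  edge (11,17)–(9,23): clear
  edge (9,23)–(3,24): clear
  edge (3,24)–(1,13): clear
  midpoint (27/2,19) outside
  → clear

FREE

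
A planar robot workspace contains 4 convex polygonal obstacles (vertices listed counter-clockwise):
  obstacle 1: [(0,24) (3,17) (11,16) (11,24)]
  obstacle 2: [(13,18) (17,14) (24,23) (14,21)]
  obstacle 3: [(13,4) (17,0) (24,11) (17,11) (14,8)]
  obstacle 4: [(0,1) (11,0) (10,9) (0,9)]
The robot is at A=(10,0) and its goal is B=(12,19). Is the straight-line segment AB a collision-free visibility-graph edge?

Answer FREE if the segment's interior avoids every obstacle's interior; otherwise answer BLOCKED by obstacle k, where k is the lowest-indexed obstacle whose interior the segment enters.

Obstacle 1 [(0,24) (3,17) (11,16) (11,24)]:
  edge (0,24)–(3,17): clear
  edge (3,17)–(11,16): clear
  edge (11,16)–(11,24): clear
  edge (11,24)–(0,24): clear
  midpoint (11,19/2) outside
  → clear
Obstacle 2 [(13,18) (17,14) (24,23) (14,21)]:
  edge (13,18)–(17,14): clear
  edge (17,14)–(24,23): clear
  edge (24,23)–(14,21): clear
  edge (14,21)–(13,18): clear
  midpoint (11,19/2) outside
  → clear
Obstacle 3 [(13,4) (17,0) (24,11) (17,11) (14,8)]:
  edge (13,4)–(17,0): clear
  edge (17,0)–(24,11): clear
  edge (24,11)–(17,11): clear
  edge (17,11)–(14,8): clear
  edge (14,8)–(13,4): clear
  midpoint (11,19/2) outside
  → clear
Obstacle 4 [(0,1) (11,0) (10,9) (0,9)]:
  edge (0,1)–(11,0): crosses AB
  edge (11,0)–(10,9): crosses AB
  edge (10,9)–(0,9): clear
  edge (0,9)–(0,1): clear
  → BLOCKED

BLOCKED by obstacle 4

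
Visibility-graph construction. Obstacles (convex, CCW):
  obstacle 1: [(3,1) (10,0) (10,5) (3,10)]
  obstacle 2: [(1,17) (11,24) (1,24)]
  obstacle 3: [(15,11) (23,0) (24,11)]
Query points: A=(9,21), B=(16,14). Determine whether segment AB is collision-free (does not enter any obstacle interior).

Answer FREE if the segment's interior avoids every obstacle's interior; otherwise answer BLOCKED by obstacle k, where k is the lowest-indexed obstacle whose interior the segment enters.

FREE

Obstacle 1 [(3,1) (10,0) (10,5) (3,10)]:
  edge (3,1)–(10,0): clear
  edge (10,0)–(10,5): clear
  edge (10,5)–(3,10): clear
  edge (3,10)–(3,1): clear
  midpoint (25/2,35/2) outside
  → clear
Obstacle 2 [(1,17) (11,24) (1,24)]:
  edge (1,17)–(11,24): clear
  edge (11,24)–(1,24): clear
  edge (1,24)–(1,17): clear
  midpoint (25/2,35/2) outside
  → clear
Obstacle 3 [(15,11) (23,0) (24,11)]:
  edge (15,11)–(23,0): clear
  edge (23,0)–(24,11): clear
  edge (24,11)–(15,11): clear
  midpoint (25/2,35/2) outside
  → clear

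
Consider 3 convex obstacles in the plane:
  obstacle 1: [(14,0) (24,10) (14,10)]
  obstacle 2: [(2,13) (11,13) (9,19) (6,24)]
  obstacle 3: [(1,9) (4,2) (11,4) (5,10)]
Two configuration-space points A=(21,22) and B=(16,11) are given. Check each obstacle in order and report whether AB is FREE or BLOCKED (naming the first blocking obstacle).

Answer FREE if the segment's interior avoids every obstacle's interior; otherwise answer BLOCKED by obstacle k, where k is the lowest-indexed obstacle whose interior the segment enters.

FREE

Obstacle 1 [(14,0) (24,10) (14,10)]:
  edge (14,0)–(24,10): clear
  edge (24,10)–(14,10): clear
  edge (14,10)–(14,0): clear
  midpoint (37/2,33/2) outside
  → clear
Obstacle 2 [(2,13) (11,13) (9,19) (6,24)]:
  edge (2,13)–(11,13): clear
  edge (11,13)–(9,19): clear
  edge (9,19)–(6,24): clear
  edge (6,24)–(2,13): clear
  midpoint (37/2,33/2) outside
  → clear
Obstacle 3 [(1,9) (4,2) (11,4) (5,10)]:
  edge (1,9)–(4,2): clear
  edge (4,2)–(11,4): clear
  edge (11,4)–(5,10): clear
  edge (5,10)–(1,9): clear
  midpoint (37/2,33/2) outside
  → clear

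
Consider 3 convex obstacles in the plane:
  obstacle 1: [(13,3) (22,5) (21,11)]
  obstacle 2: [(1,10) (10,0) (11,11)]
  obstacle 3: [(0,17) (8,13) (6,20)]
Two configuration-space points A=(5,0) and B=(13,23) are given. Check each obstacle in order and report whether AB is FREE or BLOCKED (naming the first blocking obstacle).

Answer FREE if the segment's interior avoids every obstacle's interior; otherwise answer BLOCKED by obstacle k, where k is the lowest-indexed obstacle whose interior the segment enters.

BLOCKED by obstacle 2

Obstacle 1 [(13,3) (22,5) (21,11)]:
  edge (13,3)–(22,5): clear
  edge (22,5)–(21,11): clear
  edge (21,11)–(13,3): clear
  midpoint (9,23/2) outside
  → clear
Obstacle 2 [(1,10) (10,0) (11,11)]:
  edge (1,10)–(10,0): crosses AB
  edge (10,0)–(11,11): clear
  edge (11,11)–(1,10): crosses AB
  → BLOCKED
Obstacle 3 [(0,17) (8,13) (6,20)]:
  edge (0,17)–(8,13): clear
  edge (8,13)–(6,20): clear
  edge (6,20)–(0,17): clear
  midpoint (9,23/2) outside
  → clear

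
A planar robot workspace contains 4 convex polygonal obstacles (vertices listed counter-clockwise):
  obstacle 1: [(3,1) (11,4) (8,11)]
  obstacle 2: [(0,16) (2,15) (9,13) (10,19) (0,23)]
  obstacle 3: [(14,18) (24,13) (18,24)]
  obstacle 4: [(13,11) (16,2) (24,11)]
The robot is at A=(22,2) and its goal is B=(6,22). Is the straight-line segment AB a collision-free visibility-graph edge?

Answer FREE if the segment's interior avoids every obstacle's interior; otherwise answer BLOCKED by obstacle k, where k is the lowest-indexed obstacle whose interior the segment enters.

BLOCKED by obstacle 2

Obstacle 1 [(3,1) (11,4) (8,11)]:
  edge (3,1)–(11,4): clear
  edge (11,4)–(8,11): clear
  edge (8,11)–(3,1): clear
  midpoint (14,12) outside
  → clear
Obstacle 2 [(0,16) (2,15) (9,13) (10,19) (0,23)]:
  edge (0,16)–(2,15): clear
  edge (2,15)–(9,13): clear
  edge (9,13)–(10,19): crosses AB
  edge (10,19)–(0,23): crosses AB
  edge (0,23)–(0,16): clear
  → BLOCKED
Obstacle 3 [(14,18) (24,13) (18,24)]:
  edge (14,18)–(24,13): clear
  edge (24,13)–(18,24): clear
  edge (18,24)–(14,18): clear
  midpoint (14,12) outside
  → clear
Obstacle 4 [(13,11) (16,2) (24,11)]:
  edge (13,11)–(16,2): clear
  edge (16,2)–(24,11): crosses AB
  edge (24,11)–(13,11): crosses AB
  → BLOCKED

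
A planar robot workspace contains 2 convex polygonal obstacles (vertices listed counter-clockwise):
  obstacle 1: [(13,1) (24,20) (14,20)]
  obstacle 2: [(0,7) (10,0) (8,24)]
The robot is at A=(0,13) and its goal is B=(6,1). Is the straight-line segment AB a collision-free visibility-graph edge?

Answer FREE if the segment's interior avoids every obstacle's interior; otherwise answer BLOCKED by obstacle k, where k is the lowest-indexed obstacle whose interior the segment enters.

Obstacle 1 [(13,1) (24,20) (14,20)]:
  edge (13,1)–(24,20): clear
  edge (24,20)–(14,20): clear
  edge (14,20)–(13,1): clear
  midpoint (3,7) outside
  → clear
Obstacle 2 [(0,7) (10,0) (8,24)]:
  edge (0,7)–(10,0): crosses AB
  edge (10,0)–(8,24): clear
  edge (8,24)–(0,7): crosses AB
  → BLOCKED

BLOCKED by obstacle 2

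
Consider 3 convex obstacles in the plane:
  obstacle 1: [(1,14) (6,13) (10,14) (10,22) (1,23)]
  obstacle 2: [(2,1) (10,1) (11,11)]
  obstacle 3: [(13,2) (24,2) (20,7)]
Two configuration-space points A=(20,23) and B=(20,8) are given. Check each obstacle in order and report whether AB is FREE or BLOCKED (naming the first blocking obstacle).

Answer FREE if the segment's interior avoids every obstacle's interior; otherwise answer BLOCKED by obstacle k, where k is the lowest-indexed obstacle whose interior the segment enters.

FREE

Obstacle 1 [(1,14) (6,13) (10,14) (10,22) (1,23)]:
  edge (1,14)–(6,13): clear
  edge (6,13)–(10,14): clear
  edge (10,14)–(10,22): clear
  edge (10,22)–(1,23): clear
  edge (1,23)–(1,14): clear
  midpoint (20,31/2) outside
  → clear
Obstacle 2 [(2,1) (10,1) (11,11)]:
  edge (2,1)–(10,1): clear
  edge (10,1)–(11,11): clear
  edge (11,11)–(2,1): clear
  midpoint (20,31/2) outside
  → clear
Obstacle 3 [(13,2) (24,2) (20,7)]:
  edge (13,2)–(24,2): clear
  edge (24,2)–(20,7): clear
  edge (20,7)–(13,2): clear
  midpoint (20,31/2) outside
  → clear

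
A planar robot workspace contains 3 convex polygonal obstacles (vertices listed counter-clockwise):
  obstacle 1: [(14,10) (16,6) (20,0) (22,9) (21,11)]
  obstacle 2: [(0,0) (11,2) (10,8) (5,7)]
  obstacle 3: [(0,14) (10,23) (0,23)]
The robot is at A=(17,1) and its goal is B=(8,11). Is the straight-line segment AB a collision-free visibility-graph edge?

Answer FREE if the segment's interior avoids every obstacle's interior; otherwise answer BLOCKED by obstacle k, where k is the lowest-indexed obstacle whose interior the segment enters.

Obstacle 1 [(14,10) (16,6) (20,0) (22,9) (21,11)]:
  edge (14,10)–(16,6): clear
  edge (16,6)–(20,0): clear
  edge (20,0)–(22,9): clear
  edge (22,9)–(21,11): clear
  edge (21,11)–(14,10): clear
  midpoint (25/2,6) outside
  → clear
Obstacle 2 [(0,0) (11,2) (10,8) (5,7)]:
  edge (0,0)–(11,2): clear
  edge (11,2)–(10,8): clear
  edge (10,8)–(5,7): clear
  edge (5,7)–(0,0): clear
  midpoint (25/2,6) outside
  → clear
Obstacle 3 [(0,14) (10,23) (0,23)]:
  edge (0,14)–(10,23): clear
  edge (10,23)–(0,23): clear
  edge (0,23)–(0,14): clear
  midpoint (25/2,6) outside
  → clear

FREE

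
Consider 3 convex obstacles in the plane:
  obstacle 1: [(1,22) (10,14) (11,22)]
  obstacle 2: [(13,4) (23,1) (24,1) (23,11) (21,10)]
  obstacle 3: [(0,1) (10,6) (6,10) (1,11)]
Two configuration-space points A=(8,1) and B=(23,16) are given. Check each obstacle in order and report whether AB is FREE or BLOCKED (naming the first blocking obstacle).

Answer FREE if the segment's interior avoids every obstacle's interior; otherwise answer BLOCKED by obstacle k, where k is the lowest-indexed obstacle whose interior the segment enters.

Obstacle 1 [(1,22) (10,14) (11,22)]:
  edge (1,22)–(10,14): clear
  edge (10,14)–(11,22): clear
  edge (11,22)–(1,22): clear
  midpoint (31/2,17/2) outside
  → clear
Obstacle 2 [(13,4) (23,1) (24,1) (23,11) (21,10)]:
  edge (13,4)–(23,1): clear
  edge (23,1)–(24,1): clear
  edge (24,1)–(23,11): clear
  edge (23,11)–(21,10): clear
  edge (21,10)–(13,4): clear
  midpoint (31/2,17/2) outside
  → clear
Obstacle 3 [(0,1) (10,6) (6,10) (1,11)]:
  edge (0,1)–(10,6): clear
  edge (10,6)–(6,10): clear
  edge (6,10)–(1,11): clear
  edge (1,11)–(0,1): clear
  midpoint (31/2,17/2) outside
  → clear

FREE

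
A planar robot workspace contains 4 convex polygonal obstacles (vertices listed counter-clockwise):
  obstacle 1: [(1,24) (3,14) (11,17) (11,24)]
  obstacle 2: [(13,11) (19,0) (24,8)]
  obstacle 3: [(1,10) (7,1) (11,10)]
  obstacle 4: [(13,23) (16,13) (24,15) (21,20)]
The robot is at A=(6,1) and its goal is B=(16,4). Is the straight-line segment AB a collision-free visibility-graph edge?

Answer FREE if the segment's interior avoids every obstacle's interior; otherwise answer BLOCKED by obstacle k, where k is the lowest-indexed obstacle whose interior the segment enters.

BLOCKED by obstacle 3

Obstacle 1 [(1,24) (3,14) (11,17) (11,24)]:
  edge (1,24)–(3,14): clear
  edge (3,14)–(11,17): clear
  edge (11,17)–(11,24): clear
  edge (11,24)–(1,24): clear
  midpoint (11,5/2) outside
  → clear
Obstacle 2 [(13,11) (19,0) (24,8)]:
  edge (13,11)–(19,0): clear
  edge (19,0)–(24,8): clear
  edge (24,8)–(13,11): clear
  midpoint (11,5/2) outside
  → clear
Obstacle 3 [(1,10) (7,1) (11,10)]:
  edge (1,10)–(7,1): crosses AB
  edge (7,1)–(11,10): crosses AB
  edge (11,10)–(1,10): clear
  → BLOCKED
Obstacle 4 [(13,23) (16,13) (24,15) (21,20)]:
  edge (13,23)–(16,13): clear
  edge (16,13)–(24,15): clear
  edge (24,15)–(21,20): clear
  edge (21,20)–(13,23): clear
  midpoint (11,5/2) outside
  → clear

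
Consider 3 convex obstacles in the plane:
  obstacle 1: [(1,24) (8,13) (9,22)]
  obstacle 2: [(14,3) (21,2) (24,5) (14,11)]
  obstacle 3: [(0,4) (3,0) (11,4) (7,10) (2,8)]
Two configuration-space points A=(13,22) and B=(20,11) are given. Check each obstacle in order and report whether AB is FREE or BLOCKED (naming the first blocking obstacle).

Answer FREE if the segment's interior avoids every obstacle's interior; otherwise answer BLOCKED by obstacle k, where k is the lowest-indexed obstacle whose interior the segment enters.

FREE

Obstacle 1 [(1,24) (8,13) (9,22)]:
  edge (1,24)–(8,13): clear
  edge (8,13)–(9,22): clear
  edge (9,22)–(1,24): clear
  midpoint (33/2,33/2) outside
  → clear
Obstacle 2 [(14,3) (21,2) (24,5) (14,11)]:
  edge (14,3)–(21,2): clear
  edge (21,2)–(24,5): clear
  edge (24,5)–(14,11): clear
  edge (14,11)–(14,3): clear
  midpoint (33/2,33/2) outside
  → clear
Obstacle 3 [(0,4) (3,0) (11,4) (7,10) (2,8)]:
  edge (0,4)–(3,0): clear
  edge (3,0)–(11,4): clear
  edge (11,4)–(7,10): clear
  edge (7,10)–(2,8): clear
  edge (2,8)–(0,4): clear
  midpoint (33/2,33/2) outside
  → clear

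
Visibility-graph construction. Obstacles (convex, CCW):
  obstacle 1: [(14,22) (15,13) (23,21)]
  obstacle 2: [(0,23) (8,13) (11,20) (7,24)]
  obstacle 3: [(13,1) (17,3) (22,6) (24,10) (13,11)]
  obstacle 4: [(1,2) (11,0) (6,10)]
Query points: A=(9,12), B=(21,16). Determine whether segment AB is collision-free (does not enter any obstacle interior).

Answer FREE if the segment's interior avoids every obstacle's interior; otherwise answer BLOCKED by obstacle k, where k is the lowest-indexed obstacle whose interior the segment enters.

BLOCKED by obstacle 1

Obstacle 1 [(14,22) (15,13) (23,21)]:
  edge (14,22)–(15,13): crosses AB
  edge (15,13)–(23,21): crosses AB
  edge (23,21)–(14,22): clear
  → BLOCKED
Obstacle 2 [(0,23) (8,13) (11,20) (7,24)]:
  edge (0,23)–(8,13): clear
  edge (8,13)–(11,20): clear
  edge (11,20)–(7,24): clear
  edge (7,24)–(0,23): clear
  midpoint (15,14) outside
  → clear
Obstacle 3 [(13,1) (17,3) (22,6) (24,10) (13,11)]:
  edge (13,1)–(17,3): clear
  edge (17,3)–(22,6): clear
  edge (22,6)–(24,10): clear
  edge (24,10)–(13,11): clear
  edge (13,11)–(13,1): clear
  midpoint (15,14) outside
  → clear
Obstacle 4 [(1,2) (11,0) (6,10)]:
  edge (1,2)–(11,0): clear
  edge (11,0)–(6,10): clear
  edge (6,10)–(1,2): clear
  midpoint (15,14) outside
  → clear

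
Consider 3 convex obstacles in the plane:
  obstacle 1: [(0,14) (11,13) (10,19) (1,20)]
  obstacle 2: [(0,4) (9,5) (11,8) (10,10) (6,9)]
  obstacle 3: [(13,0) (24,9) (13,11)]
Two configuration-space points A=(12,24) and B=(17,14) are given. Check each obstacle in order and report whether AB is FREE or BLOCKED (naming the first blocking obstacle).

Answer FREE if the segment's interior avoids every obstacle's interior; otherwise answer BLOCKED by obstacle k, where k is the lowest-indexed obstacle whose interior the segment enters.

Obstacle 1 [(0,14) (11,13) (10,19) (1,20)]:
  edge (0,14)–(11,13): clear
  edge (11,13)–(10,19): clear
  edge (10,19)–(1,20): clear
  edge (1,20)–(0,14): clear
  midpoint (29/2,19) outside
  → clear
Obstacle 2 [(0,4) (9,5) (11,8) (10,10) (6,9)]:
  edge (0,4)–(9,5): clear
  edge (9,5)–(11,8): clear
  edge (11,8)–(10,10): clear
  edge (10,10)–(6,9): clear
  edge (6,9)–(0,4): clear
  midpoint (29/2,19) outside
  → clear
Obstacle 3 [(13,0) (24,9) (13,11)]:
  edge (13,0)–(24,9): clear
  edge (24,9)–(13,11): clear
  edge (13,11)–(13,0): clear
  midpoint (29/2,19) outside
  → clear

FREE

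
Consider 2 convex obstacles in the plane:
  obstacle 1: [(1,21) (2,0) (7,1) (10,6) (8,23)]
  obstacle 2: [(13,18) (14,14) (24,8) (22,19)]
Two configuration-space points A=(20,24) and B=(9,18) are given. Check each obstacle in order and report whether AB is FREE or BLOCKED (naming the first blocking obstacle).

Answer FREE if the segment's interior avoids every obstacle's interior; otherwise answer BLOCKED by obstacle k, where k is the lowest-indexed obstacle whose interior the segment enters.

Obstacle 1 [(1,21) (2,0) (7,1) (10,6) (8,23)]:
  edge (1,21)–(2,0): clear
  edge (2,0)–(7,1): clear
  edge (7,1)–(10,6): clear
  edge (10,6)–(8,23): clear
  edge (8,23)–(1,21): clear
  midpoint (29/2,21) outside
  → clear
Obstacle 2 [(13,18) (14,14) (24,8) (22,19)]:
  edge (13,18)–(14,14): clear
  edge (14,14)–(24,8): clear
  edge (24,8)–(22,19): clear
  edge (22,19)–(13,18): clear
  midpoint (29/2,21) outside
  → clear

FREE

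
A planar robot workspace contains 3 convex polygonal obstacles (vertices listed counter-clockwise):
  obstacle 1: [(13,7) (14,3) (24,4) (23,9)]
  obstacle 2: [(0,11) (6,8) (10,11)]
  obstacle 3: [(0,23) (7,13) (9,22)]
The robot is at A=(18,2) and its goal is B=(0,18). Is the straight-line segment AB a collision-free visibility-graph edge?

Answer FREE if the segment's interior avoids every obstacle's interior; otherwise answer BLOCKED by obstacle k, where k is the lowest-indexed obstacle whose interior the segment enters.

Obstacle 1 [(13,7) (14,3) (24,4) (23,9)]:
  edge (13,7)–(14,3): crosses AB
  edge (14,3)–(24,4): crosses AB
  edge (24,4)–(23,9): clear
  edge (23,9)–(13,7): clear
  → BLOCKED
Obstacle 2 [(0,11) (6,8) (10,11)]:
  edge (0,11)–(6,8): clear
  edge (6,8)–(10,11): crosses AB
  edge (10,11)–(0,11): crosses AB
  → BLOCKED
Obstacle 3 [(0,23) (7,13) (9,22)]:
  edge (0,23)–(7,13): clear
  edge (7,13)–(9,22): clear
  edge (9,22)–(0,23): clear
  midpoint (9,10) outside
  → clear

BLOCKED by obstacle 1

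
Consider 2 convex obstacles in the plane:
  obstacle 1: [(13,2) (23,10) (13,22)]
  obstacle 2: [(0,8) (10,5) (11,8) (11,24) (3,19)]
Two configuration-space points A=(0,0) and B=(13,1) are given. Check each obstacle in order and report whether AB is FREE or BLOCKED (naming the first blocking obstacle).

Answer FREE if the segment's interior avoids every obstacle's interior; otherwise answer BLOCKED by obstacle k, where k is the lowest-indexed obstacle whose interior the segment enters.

FREE

Obstacle 1 [(13,2) (23,10) (13,22)]:
  edge (13,2)–(23,10): clear
  edge (23,10)–(13,22): clear
  edge (13,22)–(13,2): clear
  midpoint (13/2,1/2) outside
  → clear
Obstacle 2 [(0,8) (10,5) (11,8) (11,24) (3,19)]:
  edge (0,8)–(10,5): clear
  edge (10,5)–(11,8): clear
  edge (11,8)–(11,24): clear
  edge (11,24)–(3,19): clear
  edge (3,19)–(0,8): clear
  midpoint (13/2,1/2) outside
  → clear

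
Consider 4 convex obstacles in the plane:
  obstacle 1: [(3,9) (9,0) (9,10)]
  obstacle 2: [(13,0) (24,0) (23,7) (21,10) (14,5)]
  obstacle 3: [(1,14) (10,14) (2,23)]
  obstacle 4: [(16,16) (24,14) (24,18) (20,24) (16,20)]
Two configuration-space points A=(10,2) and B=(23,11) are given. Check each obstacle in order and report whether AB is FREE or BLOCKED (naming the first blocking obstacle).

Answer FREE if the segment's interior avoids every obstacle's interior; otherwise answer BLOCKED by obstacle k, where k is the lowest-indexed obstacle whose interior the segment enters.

Obstacle 1 [(3,9) (9,0) (9,10)]:
  edge (3,9)–(9,0): clear
  edge (9,0)–(9,10): clear
  edge (9,10)–(3,9): clear
  midpoint (33/2,13/2) outside
  → clear
Obstacle 2 [(13,0) (24,0) (23,7) (21,10) (14,5)]:
  edge (13,0)–(24,0): clear
  edge (24,0)–(23,7): clear
  edge (23,7)–(21,10): crosses AB
  edge (21,10)–(14,5): clear
  edge (14,5)–(13,0): crosses AB
  → BLOCKED
Obstacle 3 [(1,14) (10,14) (2,23)]:
  edge (1,14)–(10,14): clear
  edge (10,14)–(2,23): clear
  edge (2,23)–(1,14): clear
  midpoint (33/2,13/2) outside
  → clear
Obstacle 4 [(16,16) (24,14) (24,18) (20,24) (16,20)]:
  edge (16,16)–(24,14): clear
  edge (24,14)–(24,18): clear
  edge (24,18)–(20,24): clear
  edge (20,24)–(16,20): clear
  edge (16,20)–(16,16): clear
  midpoint (33/2,13/2) outside
  → clear

BLOCKED by obstacle 2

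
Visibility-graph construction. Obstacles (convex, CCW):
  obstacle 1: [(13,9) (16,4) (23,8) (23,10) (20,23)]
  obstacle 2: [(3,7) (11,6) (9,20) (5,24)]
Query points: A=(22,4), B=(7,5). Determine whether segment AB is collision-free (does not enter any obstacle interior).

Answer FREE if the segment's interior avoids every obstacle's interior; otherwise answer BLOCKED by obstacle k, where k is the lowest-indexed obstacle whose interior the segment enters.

Obstacle 1 [(13,9) (16,4) (23,8) (23,10) (20,23)]:
  edge (13,9)–(16,4): crosses AB
  edge (16,4)–(23,8): crosses AB
  edge (23,8)–(23,10): clear
  edge (23,10)–(20,23): clear
  edge (20,23)–(13,9): clear
  → BLOCKED
Obstacle 2 [(3,7) (11,6) (9,20) (5,24)]:
  edge (3,7)–(11,6): clear
  edge (11,6)–(9,20): clear
  edge (9,20)–(5,24): clear
  edge (5,24)–(3,7): clear
  midpoint (29/2,9/2) outside
  → clear

BLOCKED by obstacle 1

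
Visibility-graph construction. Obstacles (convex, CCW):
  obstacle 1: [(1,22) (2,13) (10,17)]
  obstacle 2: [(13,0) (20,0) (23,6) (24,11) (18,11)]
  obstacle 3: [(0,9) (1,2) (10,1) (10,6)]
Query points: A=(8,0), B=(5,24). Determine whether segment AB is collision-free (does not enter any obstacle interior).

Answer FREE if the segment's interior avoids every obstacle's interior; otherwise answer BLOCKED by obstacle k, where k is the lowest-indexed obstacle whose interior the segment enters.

BLOCKED by obstacle 1

Obstacle 1 [(1,22) (2,13) (10,17)]:
  edge (1,22)–(2,13): clear
  edge (2,13)–(10,17): crosses AB
  edge (10,17)–(1,22): crosses AB
  → BLOCKED
Obstacle 2 [(13,0) (20,0) (23,6) (24,11) (18,11)]:
  edge (13,0)–(20,0): clear
  edge (20,0)–(23,6): clear
  edge (23,6)–(24,11): clear
  edge (24,11)–(18,11): clear
  edge (18,11)–(13,0): clear
  midpoint (13/2,12) outside
  → clear
Obstacle 3 [(0,9) (1,2) (10,1) (10,6)]:
  edge (0,9)–(1,2): clear
  edge (1,2)–(10,1): crosses AB
  edge (10,1)–(10,6): clear
  edge (10,6)–(0,9): crosses AB
  → BLOCKED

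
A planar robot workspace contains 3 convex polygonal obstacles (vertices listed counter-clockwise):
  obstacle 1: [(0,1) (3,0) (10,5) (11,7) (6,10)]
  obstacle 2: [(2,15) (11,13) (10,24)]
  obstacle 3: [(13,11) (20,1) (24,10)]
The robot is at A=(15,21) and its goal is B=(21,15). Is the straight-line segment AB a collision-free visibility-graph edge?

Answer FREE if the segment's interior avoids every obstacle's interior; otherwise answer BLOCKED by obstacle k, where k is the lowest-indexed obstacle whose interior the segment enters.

FREE

Obstacle 1 [(0,1) (3,0) (10,5) (11,7) (6,10)]:
  edge (0,1)–(3,0): clear
  edge (3,0)–(10,5): clear
  edge (10,5)–(11,7): clear
  edge (11,7)–(6,10): clear
  edge (6,10)–(0,1): clear
  midpoint (18,18) outside
  → clear
Obstacle 2 [(2,15) (11,13) (10,24)]:
  edge (2,15)–(11,13): clear
  edge (11,13)–(10,24): clear
  edge (10,24)–(2,15): clear
  midpoint (18,18) outside
  → clear
Obstacle 3 [(13,11) (20,1) (24,10)]:
  edge (13,11)–(20,1): clear
  edge (20,1)–(24,10): clear
  edge (24,10)–(13,11): clear
  midpoint (18,18) outside
  → clear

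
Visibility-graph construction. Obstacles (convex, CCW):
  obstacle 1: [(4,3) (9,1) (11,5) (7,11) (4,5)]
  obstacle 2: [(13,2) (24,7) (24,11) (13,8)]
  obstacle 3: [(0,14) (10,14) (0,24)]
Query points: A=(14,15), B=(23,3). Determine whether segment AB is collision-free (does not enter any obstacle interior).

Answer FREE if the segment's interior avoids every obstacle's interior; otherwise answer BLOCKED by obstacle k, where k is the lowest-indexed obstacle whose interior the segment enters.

Obstacle 1 [(4,3) (9,1) (11,5) (7,11) (4,5)]:
  edge (4,3)–(9,1): clear
  edge (9,1)–(11,5): clear
  edge (11,5)–(7,11): clear
  edge (7,11)–(4,5): clear
  edge (4,5)–(4,3): clear
  midpoint (37/2,9) outside
  → clear
Obstacle 2 [(13,2) (24,7) (24,11) (13,8)]:
  edge (13,2)–(24,7): crosses AB
  edge (24,7)–(24,11): clear
  edge (24,11)–(13,8): crosses AB
  edge (13,8)–(13,2): clear
  → BLOCKED
Obstacle 3 [(0,14) (10,14) (0,24)]:
  edge (0,14)–(10,14): clear
  edge (10,14)–(0,24): clear
  edge (0,24)–(0,14): clear
  midpoint (37/2,9) outside
  → clear

BLOCKED by obstacle 2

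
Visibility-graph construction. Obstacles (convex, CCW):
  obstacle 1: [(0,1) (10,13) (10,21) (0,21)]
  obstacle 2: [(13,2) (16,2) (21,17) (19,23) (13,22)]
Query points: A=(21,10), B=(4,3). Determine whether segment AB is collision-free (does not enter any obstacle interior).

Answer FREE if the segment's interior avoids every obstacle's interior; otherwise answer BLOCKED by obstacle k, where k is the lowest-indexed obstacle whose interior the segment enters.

Obstacle 1 [(0,1) (10,13) (10,21) (0,21)]:
  edge (0,1)–(10,13): clear
  edge (10,13)–(10,21): clear
  edge (10,21)–(0,21): clear
  edge (0,21)–(0,1): clear
  midpoint (25/2,13/2) outside
  → clear
Obstacle 2 [(13,2) (16,2) (21,17) (19,23) (13,22)]:
  edge (13,2)–(16,2): clear
  edge (16,2)–(21,17): crosses AB
  edge (21,17)–(19,23): clear
  edge (19,23)–(13,22): clear
  edge (13,22)–(13,2): crosses AB
  → BLOCKED

BLOCKED by obstacle 2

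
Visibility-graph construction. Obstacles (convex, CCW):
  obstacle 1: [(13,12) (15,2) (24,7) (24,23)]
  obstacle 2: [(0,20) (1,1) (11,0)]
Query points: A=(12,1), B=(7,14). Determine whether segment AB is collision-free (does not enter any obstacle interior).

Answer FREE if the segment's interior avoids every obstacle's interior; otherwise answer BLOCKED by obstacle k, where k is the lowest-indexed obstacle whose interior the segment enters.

FREE

Obstacle 1 [(13,12) (15,2) (24,7) (24,23)]:
  edge (13,12)–(15,2): clear
  edge (15,2)–(24,7): clear
  edge (24,7)–(24,23): clear
  edge (24,23)–(13,12): clear
  midpoint (19/2,15/2) outside
  → clear
Obstacle 2 [(0,20) (1,1) (11,0)]:
  edge (0,20)–(1,1): clear
  edge (1,1)–(11,0): clear
  edge (11,0)–(0,20): clear
  midpoint (19/2,15/2) outside
  → clear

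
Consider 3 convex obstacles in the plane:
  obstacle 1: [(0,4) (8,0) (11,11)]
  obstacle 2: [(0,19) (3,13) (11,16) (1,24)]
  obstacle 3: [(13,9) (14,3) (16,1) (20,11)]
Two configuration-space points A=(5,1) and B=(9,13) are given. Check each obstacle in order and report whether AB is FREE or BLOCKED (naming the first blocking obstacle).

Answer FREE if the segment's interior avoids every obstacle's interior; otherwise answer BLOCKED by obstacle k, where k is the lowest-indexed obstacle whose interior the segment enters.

Obstacle 1 [(0,4) (8,0) (11,11)]:
  edge (0,4)–(8,0): crosses AB
  edge (8,0)–(11,11): clear
  edge (11,11)–(0,4): crosses AB
  → BLOCKED
Obstacle 2 [(0,19) (3,13) (11,16) (1,24)]:
  edge (0,19)–(3,13): clear
  edge (3,13)–(11,16): clear
  edge (11,16)–(1,24): clear
  edge (1,24)–(0,19): clear
  midpoint (7,7) outside
  → clear
Obstacle 3 [(13,9) (14,3) (16,1) (20,11)]:
  edge (13,9)–(14,3): clear
  edge (14,3)–(16,1): clear
  edge (16,1)–(20,11): clear
  edge (20,11)–(13,9): clear
  midpoint (7,7) outside
  → clear

BLOCKED by obstacle 1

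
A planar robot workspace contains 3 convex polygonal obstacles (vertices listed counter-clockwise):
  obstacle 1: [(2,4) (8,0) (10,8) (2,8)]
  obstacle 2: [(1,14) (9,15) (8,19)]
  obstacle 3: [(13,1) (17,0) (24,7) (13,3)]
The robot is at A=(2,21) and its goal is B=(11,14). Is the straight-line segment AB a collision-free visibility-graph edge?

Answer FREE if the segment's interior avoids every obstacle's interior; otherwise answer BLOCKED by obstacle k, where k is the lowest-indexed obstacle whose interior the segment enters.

Obstacle 1 [(2,4) (8,0) (10,8) (2,8)]:
  edge (2,4)–(8,0): clear
  edge (8,0)–(10,8): clear
  edge (10,8)–(2,8): clear
  edge (2,8)–(2,4): clear
  midpoint (13/2,35/2) outside
  → clear
Obstacle 2 [(1,14) (9,15) (8,19)]:
  edge (1,14)–(9,15): clear
  edge (9,15)–(8,19): crosses AB
  edge (8,19)–(1,14): crosses AB
  → BLOCKED
Obstacle 3 [(13,1) (17,0) (24,7) (13,3)]:
  edge (13,1)–(17,0): clear
  edge (17,0)–(24,7): clear
  edge (24,7)–(13,3): clear
  edge (13,3)–(13,1): clear
  midpoint (13/2,35/2) outside
  → clear

BLOCKED by obstacle 2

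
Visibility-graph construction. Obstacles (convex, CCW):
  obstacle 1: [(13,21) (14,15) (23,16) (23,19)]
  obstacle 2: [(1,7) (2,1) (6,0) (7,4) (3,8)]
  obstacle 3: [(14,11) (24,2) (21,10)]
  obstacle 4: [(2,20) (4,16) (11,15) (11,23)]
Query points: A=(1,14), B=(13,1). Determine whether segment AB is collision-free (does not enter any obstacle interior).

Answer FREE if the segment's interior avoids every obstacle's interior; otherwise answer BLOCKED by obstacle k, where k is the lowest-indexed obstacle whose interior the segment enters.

Obstacle 1 [(13,21) (14,15) (23,16) (23,19)]:
  edge (13,21)–(14,15): clear
  edge (14,15)–(23,16): clear
  edge (23,16)–(23,19): clear
  edge (23,19)–(13,21): clear
  midpoint (7,15/2) outside
  → clear
Obstacle 2 [(1,7) (2,1) (6,0) (7,4) (3,8)]:
  edge (1,7)–(2,1): clear
  edge (2,1)–(6,0): clear
  edge (6,0)–(7,4): clear
  edge (7,4)–(3,8): clear
  edge (3,8)–(1,7): clear
  midpoint (7,15/2) outside
  → clear
Obstacle 3 [(14,11) (24,2) (21,10)]:
  edge (14,11)–(24,2): clear
  edge (24,2)–(21,10): clear
  edge (21,10)–(14,11): clear
  midpoint (7,15/2) outside
  → clear
Obstacle 4 [(2,20) (4,16) (11,15) (11,23)]:
  edge (2,20)–(4,16): clear
  edge (4,16)–(11,15): clear
  edge (11,15)–(11,23): clear
  edge (11,23)–(2,20): clear
  midpoint (7,15/2) outside
  → clear

FREE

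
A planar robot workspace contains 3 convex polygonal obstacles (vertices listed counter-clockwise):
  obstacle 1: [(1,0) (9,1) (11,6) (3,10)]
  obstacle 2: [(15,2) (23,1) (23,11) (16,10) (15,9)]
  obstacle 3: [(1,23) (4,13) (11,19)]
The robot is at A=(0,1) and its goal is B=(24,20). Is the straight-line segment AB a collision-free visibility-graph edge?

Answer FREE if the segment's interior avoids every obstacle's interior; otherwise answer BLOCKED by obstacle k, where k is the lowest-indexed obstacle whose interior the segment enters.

Obstacle 1 [(1,0) (9,1) (11,6) (3,10)]:
  edge (1,0)–(9,1): clear
  edge (9,1)–(11,6): clear
  edge (11,6)–(3,10): crosses AB
  edge (3,10)–(1,0): crosses AB
  → BLOCKED
Obstacle 2 [(15,2) (23,1) (23,11) (16,10) (15,9)]:
  edge (15,2)–(23,1): clear
  edge (23,1)–(23,11): clear
  edge (23,11)–(16,10): clear
  edge (16,10)–(15,9): clear
  edge (15,9)–(15,2): clear
  midpoint (12,21/2) outside
  → clear
Obstacle 3 [(1,23) (4,13) (11,19)]:
  edge (1,23)–(4,13): clear
  edge (4,13)–(11,19): clear
  edge (11,19)–(1,23): clear
  midpoint (12,21/2) outside
  → clear

BLOCKED by obstacle 1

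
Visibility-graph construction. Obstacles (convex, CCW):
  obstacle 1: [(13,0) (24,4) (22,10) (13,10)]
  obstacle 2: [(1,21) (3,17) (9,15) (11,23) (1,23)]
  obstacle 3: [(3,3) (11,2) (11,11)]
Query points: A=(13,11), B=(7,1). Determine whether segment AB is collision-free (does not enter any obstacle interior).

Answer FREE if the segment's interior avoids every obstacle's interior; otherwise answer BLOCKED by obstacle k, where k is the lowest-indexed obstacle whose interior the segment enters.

BLOCKED by obstacle 3

Obstacle 1 [(13,0) (24,4) (22,10) (13,10)]:
  edge (13,0)–(24,4): clear
  edge (24,4)–(22,10): clear
  edge (22,10)–(13,10): clear
  edge (13,10)–(13,0): clear
  midpoint (10,6) outside
  → clear
Obstacle 2 [(1,21) (3,17) (9,15) (11,23) (1,23)]:
  edge (1,21)–(3,17): clear
  edge (3,17)–(9,15): clear
  edge (9,15)–(11,23): clear
  edge (11,23)–(1,23): clear
  edge (1,23)–(1,21): clear
  midpoint (10,6) outside
  → clear
Obstacle 3 [(3,3) (11,2) (11,11)]:
  edge (3,3)–(11,2): crosses AB
  edge (11,2)–(11,11): crosses AB
  edge (11,11)–(3,3): clear
  → BLOCKED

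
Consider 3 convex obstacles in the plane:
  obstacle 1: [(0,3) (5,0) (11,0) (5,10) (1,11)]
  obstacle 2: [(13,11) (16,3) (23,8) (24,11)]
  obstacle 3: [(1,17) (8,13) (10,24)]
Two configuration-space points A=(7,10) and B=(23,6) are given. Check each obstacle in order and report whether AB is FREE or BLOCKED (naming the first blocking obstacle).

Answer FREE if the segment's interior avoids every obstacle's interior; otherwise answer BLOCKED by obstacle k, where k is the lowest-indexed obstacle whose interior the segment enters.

BLOCKED by obstacle 2

Obstacle 1 [(0,3) (5,0) (11,0) (5,10) (1,11)]:
  edge (0,3)–(5,0): clear
  edge (5,0)–(11,0): clear
  edge (11,0)–(5,10): clear
  edge (5,10)–(1,11): clear
  edge (1,11)–(0,3): clear
  midpoint (15,8) outside
  → clear
Obstacle 2 [(13,11) (16,3) (23,8) (24,11)]:
  edge (13,11)–(16,3): crosses AB
  edge (16,3)–(23,8): crosses AB
  edge (23,8)–(24,11): clear
  edge (24,11)–(13,11): clear
  → BLOCKED
Obstacle 3 [(1,17) (8,13) (10,24)]:
  edge (1,17)–(8,13): clear
  edge (8,13)–(10,24): clear
  edge (10,24)–(1,17): clear
  midpoint (15,8) outside
  → clear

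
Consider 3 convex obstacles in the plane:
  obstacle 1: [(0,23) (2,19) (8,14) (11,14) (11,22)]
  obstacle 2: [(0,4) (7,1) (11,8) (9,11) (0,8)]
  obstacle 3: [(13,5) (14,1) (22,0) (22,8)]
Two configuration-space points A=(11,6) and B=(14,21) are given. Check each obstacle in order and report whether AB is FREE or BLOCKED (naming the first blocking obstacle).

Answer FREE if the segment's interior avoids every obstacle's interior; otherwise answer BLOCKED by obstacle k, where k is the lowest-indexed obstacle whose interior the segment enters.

Obstacle 1 [(0,23) (2,19) (8,14) (11,14) (11,22)]:
  edge (0,23)–(2,19): clear
  edge (2,19)–(8,14): clear
  edge (8,14)–(11,14): clear
  edge (11,14)–(11,22): clear
  edge (11,22)–(0,23): clear
  midpoint (25/2,27/2) outside
  → clear
Obstacle 2 [(0,4) (7,1) (11,8) (9,11) (0,8)]:
  edge (0,4)–(7,1): clear
  edge (7,1)–(11,8): clear
  edge (11,8)–(9,11): clear
  edge (9,11)–(0,8): clear
  edge (0,8)–(0,4): clear
  midpoint (25/2,27/2) outside
  → clear
Obstacle 3 [(13,5) (14,1) (22,0) (22,8)]:
  edge (13,5)–(14,1): clear
  edge (14,1)–(22,0): clear
  edge (22,0)–(22,8): clear
  edge (22,8)–(13,5): clear
  midpoint (25/2,27/2) outside
  → clear

FREE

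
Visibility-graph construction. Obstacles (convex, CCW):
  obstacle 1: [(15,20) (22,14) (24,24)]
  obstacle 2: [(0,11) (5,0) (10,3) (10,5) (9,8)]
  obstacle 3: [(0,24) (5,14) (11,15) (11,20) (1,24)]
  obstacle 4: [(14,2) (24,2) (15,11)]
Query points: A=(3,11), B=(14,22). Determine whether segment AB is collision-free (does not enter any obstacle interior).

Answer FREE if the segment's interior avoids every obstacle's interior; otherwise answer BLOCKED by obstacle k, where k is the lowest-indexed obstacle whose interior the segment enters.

Obstacle 1 [(15,20) (22,14) (24,24)]:
  edge (15,20)–(22,14): clear
  edge (22,14)–(24,24): clear
  edge (24,24)–(15,20): clear
  midpoint (17/2,33/2) outside
  → clear
Obstacle 2 [(0,11) (5,0) (10,3) (10,5) (9,8)]:
  edge (0,11)–(5,0): clear
  edge (5,0)–(10,3): clear
  edge (10,3)–(10,5): clear
  edge (10,5)–(9,8): clear
  edge (9,8)–(0,11): clear
  midpoint (17/2,33/2) outside
  → clear
Obstacle 3 [(0,24) (5,14) (11,15) (11,20) (1,24)]:
  edge (0,24)–(5,14): clear
  edge (5,14)–(11,15): crosses AB
  edge (11,15)–(11,20): crosses AB
  edge (11,20)–(1,24): clear
  edge (1,24)–(0,24): clear
  → BLOCKED
Obstacle 4 [(14,2) (24,2) (15,11)]:
  edge (14,2)–(24,2): clear
  edge (24,2)–(15,11): clear
  edge (15,11)–(14,2): clear
  midpoint (17/2,33/2) outside
  → clear

BLOCKED by obstacle 3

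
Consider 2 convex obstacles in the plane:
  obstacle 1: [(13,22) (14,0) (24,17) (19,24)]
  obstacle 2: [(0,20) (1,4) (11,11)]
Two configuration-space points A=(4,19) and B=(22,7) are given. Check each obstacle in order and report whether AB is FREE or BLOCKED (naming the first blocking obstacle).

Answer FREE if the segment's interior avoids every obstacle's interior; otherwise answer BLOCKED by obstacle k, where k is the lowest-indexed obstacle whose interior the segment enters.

BLOCKED by obstacle 1

Obstacle 1 [(13,22) (14,0) (24,17) (19,24)]:
  edge (13,22)–(14,0): crosses AB
  edge (14,0)–(24,17): crosses AB
  edge (24,17)–(19,24): clear
  edge (19,24)–(13,22): clear
  → BLOCKED
Obstacle 2 [(0,20) (1,4) (11,11)]:
  edge (0,20)–(1,4): clear
  edge (1,4)–(11,11): clear
  edge (11,11)–(0,20): clear
  midpoint (13,13) outside
  → clear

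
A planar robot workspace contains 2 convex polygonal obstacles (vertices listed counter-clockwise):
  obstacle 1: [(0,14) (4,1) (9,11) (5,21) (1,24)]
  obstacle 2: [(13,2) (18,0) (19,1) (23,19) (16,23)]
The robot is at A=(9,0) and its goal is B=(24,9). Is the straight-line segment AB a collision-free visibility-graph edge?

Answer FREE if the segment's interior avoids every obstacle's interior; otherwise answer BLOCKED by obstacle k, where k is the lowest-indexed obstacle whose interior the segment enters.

BLOCKED by obstacle 2

Obstacle 1 [(0,14) (4,1) (9,11) (5,21) (1,24)]:
  edge (0,14)–(4,1): clear
  edge (4,1)–(9,11): clear
  edge (9,11)–(5,21): clear
  edge (5,21)–(1,24): clear
  edge (1,24)–(0,14): clear
  midpoint (33/2,9/2) outside
  → clear
Obstacle 2 [(13,2) (18,0) (19,1) (23,19) (16,23)]:
  edge (13,2)–(18,0): clear
  edge (18,0)–(19,1): clear
  edge (19,1)–(23,19): crosses AB
  edge (23,19)–(16,23): clear
  edge (16,23)–(13,2): crosses AB
  → BLOCKED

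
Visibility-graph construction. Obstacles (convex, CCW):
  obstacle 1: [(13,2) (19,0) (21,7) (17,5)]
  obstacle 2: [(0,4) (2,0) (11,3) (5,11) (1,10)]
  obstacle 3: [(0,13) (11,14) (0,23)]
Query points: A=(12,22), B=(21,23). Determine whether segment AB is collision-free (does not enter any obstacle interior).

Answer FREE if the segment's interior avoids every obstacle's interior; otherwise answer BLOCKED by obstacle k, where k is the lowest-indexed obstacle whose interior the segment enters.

FREE

Obstacle 1 [(13,2) (19,0) (21,7) (17,5)]:
  edge (13,2)–(19,0): clear
  edge (19,0)–(21,7): clear
  edge (21,7)–(17,5): clear
  edge (17,5)–(13,2): clear
  midpoint (33/2,45/2) outside
  → clear
Obstacle 2 [(0,4) (2,0) (11,3) (5,11) (1,10)]:
  edge (0,4)–(2,0): clear
  edge (2,0)–(11,3): clear
  edge (11,3)–(5,11): clear
  edge (5,11)–(1,10): clear
  edge (1,10)–(0,4): clear
  midpoint (33/2,45/2) outside
  → clear
Obstacle 3 [(0,13) (11,14) (0,23)]:
  edge (0,13)–(11,14): clear
  edge (11,14)–(0,23): clear
  edge (0,23)–(0,13): clear
  midpoint (33/2,45/2) outside
  → clear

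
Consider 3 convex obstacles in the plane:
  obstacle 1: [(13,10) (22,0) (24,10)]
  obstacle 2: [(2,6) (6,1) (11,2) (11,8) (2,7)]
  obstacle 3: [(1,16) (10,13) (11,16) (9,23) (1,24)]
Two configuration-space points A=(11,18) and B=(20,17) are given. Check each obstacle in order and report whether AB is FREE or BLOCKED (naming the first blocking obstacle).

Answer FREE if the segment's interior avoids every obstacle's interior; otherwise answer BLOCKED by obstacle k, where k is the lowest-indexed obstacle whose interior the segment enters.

Obstacle 1 [(13,10) (22,0) (24,10)]:
  edge (13,10)–(22,0): clear
  edge (22,0)–(24,10): clear
  edge (24,10)–(13,10): clear
  midpoint (31/2,35/2) outside
  → clear
Obstacle 2 [(2,6) (6,1) (11,2) (11,8) (2,7)]:
  edge (2,6)–(6,1): clear
  edge (6,1)–(11,2): clear
  edge (11,2)–(11,8): clear
  edge (11,8)–(2,7): clear
  edge (2,7)–(2,6): clear
  midpoint (31/2,35/2) outside
  → clear
Obstacle 3 [(1,16) (10,13) (11,16) (9,23) (1,24)]:
  edge (1,16)–(10,13): clear
  edge (10,13)–(11,16): clear
  edge (11,16)–(9,23): clear
  edge (9,23)–(1,24): clear
  edge (1,24)–(1,16): clear
  midpoint (31/2,35/2) outside
  → clear

FREE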